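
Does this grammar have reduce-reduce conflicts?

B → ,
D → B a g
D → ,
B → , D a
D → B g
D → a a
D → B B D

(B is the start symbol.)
A reduce-reduce conflict occurs when an LR(0) state has two complete items [A → α .] and [B → β .] — both call for a reduction, and with no lookahead the parser cannot choose between them.

Augment with B' → B and build the canonical LR(0) collection (I0 = CLOSURE({[B' → . B]}), then GOTO on every symbol after a dot until no new states appear). It has 14 states:
  I0: { [B → . , D a], [B → . ,], [B' → . B] }  — shift
  I1: { [B → , . D a], [B → , .], [B → . , D a], [B → . ,], [D → . ,], [D → . B B D], [D → . B a g], [D → . B g], [D → . a a] }  — shift, reduce
  I2: { [B' → B .] }  — accept
  I3: { [B → , . D a], [B → , .], [B → . , D a], [B → . ,], [D → , .], [D → . ,], [D → . B B D], [D → . B a g], [D → . B g], [D → . a a] }  — shift, 2 reduces
  I4: { [B → . , D a], [B → . ,], [D → B . B D], [D → B . a g], [D → B . g] }  — shift
  I5: { [B → , D . a] }  — shift
  I6: { [D → a . a] }  — shift
  I7: { [D → a a .] }  — reduce
  I8: { [B → , D a .] }  — reduce
  I9: { [B → . , D a], [B → . ,], [D → . ,], [D → . B B D], [D → . B a g], [D → . B g], [D → . a a], [D → B B . D] }  — shift
  I10: { [D → B a . g] }  — shift
  I11: { [D → B g .] }  — reduce
  I12: { [D → B a g .] }  — reduce
  I13: { [D → B B D .] }  — reduce

I3 contains complete items [B → , .], [D → , .] — reduce-reduce conflict.

Answer: Yes — I3: [B → , .] vs [D → , .]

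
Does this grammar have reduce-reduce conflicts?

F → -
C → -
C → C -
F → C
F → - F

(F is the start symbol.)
Yes — I1: [C → - .] vs [F → - .]

Augment with F' → F and build the canonical LR(0) collection (I0 = CLOSURE({[F' → . F]}), then GOTO on every symbol after a dot until no new states appear). It has 6 states:
  I0: { [C → . -], [C → . C -], [F → . - F], [F → . -], [F → . C], [F' → . F] }  — shift
  I1: { [C → - .], [C → . -], [C → . C -], [F → - . F], [F → - .], [F → . - F], [F → . -], [F → . C] }  — shift, 2 reduces
  I2: { [C → C . -], [F → C .] }  — shift, reduce
  I3: { [F' → F .] }  — accept
  I4: { [C → C - .] }  — reduce
  I5: { [F → - F .] }  — reduce

I1 contains complete items [C → - .], [F → - .] — reduce-reduce conflict.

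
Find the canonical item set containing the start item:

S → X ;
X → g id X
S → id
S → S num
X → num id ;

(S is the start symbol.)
{ [S → . S num], [S → . X ;], [S → . id], [S' → . S], [X → . g id X], [X → . num id ;] }

First, augment the grammar with S' → S
I₀ = CLOSURE({ [S' → . S] }):
  [S' → . S] has the dot before S: add [S → . X ;], [S → . id], [S → . S num]
  [S → . X ;] has the dot before X: add [X → . g id X], [X → . num id ;]
No further items can be added.

I₀ = { [S → . S num], [S → . X ;], [S → . id], [S' → . S], [X → . g id X], [X → . num id ;] }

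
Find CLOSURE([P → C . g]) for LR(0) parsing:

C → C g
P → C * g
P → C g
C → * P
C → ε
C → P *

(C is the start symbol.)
To compute CLOSURE, for each item [A → α.Bβ] where B is a non-terminal, add [B → .γ] for all productions B → γ; repeat for the newly added items until nothing changes.

Start with: [P → C . g]
The dot precedes the terminal g, so nothing is added.

CLOSURE = { [P → C . g] }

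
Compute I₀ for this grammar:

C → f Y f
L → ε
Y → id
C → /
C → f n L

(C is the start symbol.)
First, augment the grammar with C' → C
I₀ = CLOSURE({ [C' → . C] }):
  [C' → . C] has the dot before C: add [C → . f Y f], [C → . /], [C → . f n L]
No further items can be added.

I₀ = { [C → . /], [C → . f Y f], [C → . f n L], [C' → . C] }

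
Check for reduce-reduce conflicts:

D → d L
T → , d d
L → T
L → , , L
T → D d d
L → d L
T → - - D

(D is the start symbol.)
Augment with D' → D and build the canonical LR(0) collection (I0 = CLOSURE({[D' → . D]}), then GOTO on every symbol after a dot until no new states appear). It has 18 states:
  I0: { [D → . d L], [D' → . D] }  — shift
  I1: { [D' → D .] }  — accept
  I2: { [D → . d L], [D → d . L], [L → . , , L], [L → . T], [L → . d L], [T → . , d d], [T → . - - D], [T → . D d d] }  — shift
  I3: { [L → , . , L], [T → , . d d] }  — shift
  I4: { [T → - . - D] }  — shift
  I5: { [T → D . d d] }  — shift
  I6: { [D → d L .] }  — reduce
  I7: { [L → T .] }  — reduce
  I8: { [D → . d L], [D → d . L], [L → . , , L], [L → . T], [L → . d L], [L → d . L], [T → . , d d], [T → . - - D], [T → . D d d] }  — shift
  I9: { [D → d L .], [L → d L .] }  — 2 reduces
  I10: { [T → D d . d] }  — shift
  I11: { [T → D d d .] }  — reduce
  I12: { [D → . d L], [T → - - . D] }  — shift
  I13: { [T → - - D .] }  — reduce
  I14: { [D → . d L], [L → , , . L], [L → . , , L], [L → . T], [L → . d L], [T → . , d d], [T → . - - D], [T → . D d d] }  — shift
  I15: { [T → , d . d] }  — shift
  I16: { [T → , d d .] }  — reduce
  I17: { [L → , , L .] }  — reduce

I9 contains complete items [D → d L .], [L → d L .] — reduce-reduce conflict.

Answer: Yes — I9: [D → d L .] vs [L → d L .]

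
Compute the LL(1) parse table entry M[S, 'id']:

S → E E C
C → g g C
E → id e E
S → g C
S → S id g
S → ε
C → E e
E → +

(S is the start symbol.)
To find M[S, 'id'], we find productions for S where 'id' is in the predict set (PREDICT(N → α) = (FIRST(α) \ {ε}) ∪ (FOLLOW(N) if α ⇒* ε)).

Relevant sets:
  FIRST(E) = { '+', 'id' }
  FIRST(S) = { '+', 'g', 'id', ε }
  FOLLOW(S) = { $, 'id' }

S → E E C: PREDICT = { '+', 'id' }
  'id' is in predict set, so this production goes in M[S, 'id']
S → g C: PREDICT = { 'g' }
S → S id g: PREDICT = { '+', 'g', 'id' }
  'id' is in predict set, so this production goes in M[S, 'id']
S → ε: PREDICT = { $, 'id' }
  'id' is in predict set, so this production goes in M[S, 'id']

M[S, 'id'] = S → E E C, S → S id g, S → ε  (a multiply-defined cell — the grammar is not LL(1))

Answer: S → E E C, S → S id g, S → ε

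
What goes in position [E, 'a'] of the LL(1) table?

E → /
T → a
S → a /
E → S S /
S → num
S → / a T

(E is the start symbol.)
To find M[E, 'a'], we find productions for E where 'a' is in the predict set (PREDICT(N → α) = (FIRST(α) \ {ε}) ∪ (FOLLOW(N) if α ⇒* ε)).

Relevant sets:
  FIRST(S) = { '/', 'a', 'num' }

E → /: PREDICT = { '/' }
E → S S /: PREDICT = { '/', 'a', 'num' }
  'a' is in predict set, so this production goes in M[E, 'a']

M[E, 'a'] = E → S S /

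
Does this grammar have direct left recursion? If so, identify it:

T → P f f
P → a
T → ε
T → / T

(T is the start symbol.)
Direct left recursion occurs when N → N α for some non-terminal N (the right-hand side begins with the left-hand side itself).

T → P f f: starts with P
P → a: starts with a
T → ε: starts with ε
T → / T: starts with '/'

No direct left recursion found.

Answer: No direct left recursion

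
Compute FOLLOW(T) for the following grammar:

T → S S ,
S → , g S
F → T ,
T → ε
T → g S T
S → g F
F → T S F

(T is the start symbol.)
{ $, ',', 'g' }

To compute FOLLOW(T), find every occurrence of T on a right-hand side N → α T β: add FIRST(β) \ {ε}, and if β is empty or nullable also add FOLLOW(N). Iterate to a fixed point.

T is the start symbol, so $ ∈ FOLLOW(T).
In F → T ,: T is followed by ',', add FIRST(',') \ {ε} = { ',' }
In T → g S T: T is at the end; this adds FOLLOW(T) to itself — nothing new
In F → T S F: T is followed by S F, add FIRST(S F) \ {ε} = { ',', 'g' }

Taking the union: FOLLOW(T) = { $, ',', 'g' }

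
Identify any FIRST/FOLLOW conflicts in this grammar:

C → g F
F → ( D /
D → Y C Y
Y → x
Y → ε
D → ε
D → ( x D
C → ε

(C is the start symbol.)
A FIRST/FOLLOW conflict occurs when a non-terminal N has a nullable alternative N → β (β ⇒* ε) and another alternative N → α with FIRST(α) ∩ FOLLOW(N) ≠ ∅: on such a lookahead the parser cannot decide between expanding α and letting N vanish via β.

Nullable non-terminals: C, D, Y.
FIRST sets used below: FIRST(Y) = { 'x', ε }, FIRST(C) = { 'g', ε }

C: nullable alternative(s) C → ε; FOLLOW(C) = { $, '/', 'x' }
  C → g F: FIRST \ {ε} = { 'g' } — disjoint from FOLLOW(C)
  C → ε: FIRST \ {ε} = { } — this is the only nullable alternative, skip

D: nullable alternative(s) D → Y C Y, D → ε; FOLLOW(D) = { '/' }
  D → Y C Y: FIRST \ {ε} = { 'g', 'x' } — disjoint from FOLLOW(D)
  D → ε: FIRST \ {ε} = { } — disjoint from FOLLOW(D)
  D → ( x D: FIRST \ {ε} = { '(' } — disjoint from FOLLOW(D)

Y: nullable alternative(s) Y → ε; FOLLOW(Y) = { '/', 'g', 'x' }
  Y → x: FIRST \ {ε} = { 'x' } — overlaps FOLLOW(Y) on { 'x' }: CONFLICT
  Y → ε: FIRST \ {ε} = { } — this is the only nullable alternative, skip

F has no nullable alternative, so no FIRST/FOLLOW check is needed there.

So the grammar has 1 FIRST/FOLLOW conflict (marked CONFLICT above).

Answer: Yes. Y → x with FOLLOW(Y) on { 'x' }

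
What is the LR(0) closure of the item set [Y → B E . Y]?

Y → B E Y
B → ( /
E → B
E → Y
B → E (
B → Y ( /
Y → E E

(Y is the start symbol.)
{ [B → . ( /], [B → . E (], [B → . Y ( /], [E → . B], [E → . Y], [Y → . B E Y], [Y → . E E], [Y → B E . Y] }

Start with: [Y → B E . Y]
  [Y → B E . Y] has the dot before Y: add [Y → . B E Y], [Y → . E E]
  [Y → . B E Y] has the dot before B: add [B → . ( /], [B → . E (], [B → . Y ( /]
  [Y → . E E] has the dot before E: add [E → . B], [E → . Y]
No further items can be added.

CLOSURE = { [B → . ( /], [B → . E (], [B → . Y ( /], [E → . B], [E → . Y], [Y → . B E Y], [Y → . E E], [Y → B E . Y] }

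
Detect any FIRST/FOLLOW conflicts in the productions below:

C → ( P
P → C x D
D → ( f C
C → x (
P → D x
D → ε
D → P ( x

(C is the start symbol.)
Yes. D → '(' f C with FOLLOW(D) on { '(' }; D → P '(' x with FOLLOW(D) on { '(', 'x' }

A FIRST/FOLLOW conflict occurs when a non-terminal N has a nullable alternative N → β (β ⇒* ε) and another alternative N → α with FIRST(α) ∩ FOLLOW(N) ≠ ∅: on such a lookahead the parser cannot decide between expanding α and letting N vanish via β.

Nullable non-terminals: D.
FIRST sets used below: FIRST(P) = { '(', 'x' }

D: nullable alternative(s) D → ε; FOLLOW(D) = { $, '(', 'x' }
  D → ( f C: FIRST \ {ε} = { '(' } — overlaps FOLLOW(D) on { '(' }: CONFLICT
  D → ε: FIRST \ {ε} = { } — this is the only nullable alternative, skip
  D → P ( x: FIRST \ {ε} = { '(', 'x' } — overlaps FOLLOW(D) on { '(', 'x' }: CONFLICT

C, P have no nullable alternative, so no FIRST/FOLLOW check is needed there.

So the grammar has 2 FIRST/FOLLOW conflicts (marked CONFLICT above).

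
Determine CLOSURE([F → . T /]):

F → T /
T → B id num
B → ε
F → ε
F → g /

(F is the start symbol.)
{ [B → .], [F → . T /], [T → . B id num] }

To compute CLOSURE, for each item [A → α.Bβ] where B is a non-terminal, add [B → .γ] for all productions B → γ; repeat for the newly added items until nothing changes.

Start with: [F → . T /]
  [F → . T /] has the dot before T: add [T → . B id num]
  [T → . B id num] has the dot before B: add [B → .]
No further items can be added.

CLOSURE = { [B → .], [F → . T /], [T → . B id num] }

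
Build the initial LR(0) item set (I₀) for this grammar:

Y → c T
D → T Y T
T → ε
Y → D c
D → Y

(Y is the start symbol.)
{ [D → . T Y T], [D → . Y], [T → .], [Y → . D c], [Y → . c T], [Y' → . Y] }

First, augment the grammar with Y' → Y
I₀ = CLOSURE({ [Y' → . Y] }):
  [Y' → . Y] has the dot before Y: add [Y → . c T], [Y → . D c]
  [Y → . D c] has the dot before D: add [D → . T Y T], [D → . Y]
  [D → . T Y T] has the dot before T: add [T → .]
No further items can be added.

I₀ = { [D → . T Y T], [D → . Y], [T → .], [Y → . D c], [Y → . c T], [Y' → . Y] }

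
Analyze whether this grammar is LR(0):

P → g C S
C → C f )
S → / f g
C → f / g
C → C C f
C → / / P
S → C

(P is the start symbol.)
A grammar is LR(0) if no state in the canonical LR(0) collection has:
  - both a shift item (dot before a terminal) and a complete item (shift-reduce conflict), or
  - two or more complete items (reduce-reduce conflict; the accept item [P' → P .] counts as a complete item here).

Augment with P' → P and build the canonical LR(0) collection (I0 = CLOSURE({[P' → . P]}), then GOTO on every symbol after a dot until no new states appear). It has 19 states:
  I0: { [P → . g C S], [P' → . P] }  — shift
  I1: { [P' → P .] }  — accept
  I2: { [C → . / / P], [C → . C C f], [C → . C f )], [C → . f / g], [P → g . C S] }  — shift
  I3: { [C → / . / P] }  — shift
  I4: { [C → . / / P], [C → . C C f], [C → . C f )], [C → . f / g], [C → C . C f], [C → C . f )], [P → g C . S], [S → . / f g], [S → . C] }  — shift
  I5: { [C → f . / g] }  — shift
  I6: { [C → f / . g] }  — shift
  I7: { [C → f / g .] }  — reduce
  I8: { [C → / . / P], [S → / . f g] }  — shift
  I9: { [C → . / / P], [C → . C C f], [C → . C f )], [C → . f / g], [C → C . C f], [C → C . f )], [C → C C . f], [S → C .] }  — shift, reduce
  I10: { [P → g C S .] }  — reduce
  I11: { [C → C f . )], [C → f . / g] }  — shift
  I12: { [C → C f ) .] }  — reduce
  I13: { [C → . / / P], [C → . C C f], [C → . C f )], [C → . f / g], [C → C . C f], [C → C . f )], [C → C C . f] }  — shift
  I14: { [C → C C f .], [C → C f . )], [C → f . / g] }  — shift, reduce
  I15: { [C → / / . P], [P → . g C S] }  — shift
  I16: { [S → / f . g] }  — shift
  I17: { [S → / f g .] }  — reduce
  I18: { [C → / / P .] }  — reduce

Conflict in state I9:
  Shift-reduce conflict between [S → C .] and [C → . / / P]
So the grammar is NOT LR(0).

Answer: No. Shift-reduce conflict between [S → C .] and [C → . / / P]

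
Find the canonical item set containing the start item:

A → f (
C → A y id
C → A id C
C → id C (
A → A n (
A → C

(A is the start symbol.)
{ [A → . A n (], [A → . C], [A → . f (], [A' → . A], [C → . A id C], [C → . A y id], [C → . id C (] }

First, augment the grammar with A' → A
I₀ = CLOSURE({ [A' → . A] }):
  [A' → . A] has the dot before A: add [A → . f (], [A → . A n (], [A → . C]
  [A → . C] has the dot before C: add [C → . A y id], [C → . A id C], [C → . id C (]
No further items can be added.

I₀ = { [A → . A n (], [A → . C], [A → . f (], [A' → . A], [C → . A id C], [C → . A y id], [C → . id C (] }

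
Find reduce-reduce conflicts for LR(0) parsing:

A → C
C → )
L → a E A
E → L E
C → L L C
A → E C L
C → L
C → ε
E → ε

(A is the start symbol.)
Yes — I0: [C → .] vs [E → .]; I5: [C → L .] vs [E → .]; I7: [C → .] vs [E → .]; I11: [C → .] vs [E → .]

Augment with A' → A and build the canonical LR(0) collection (I0 = CLOSURE({[A' → . A]}), then GOTO on every symbol after a dot until no new states appear). It has 17 states:
  I0: { [A → . C], [A → . E C L], [A' → . A], [C → . )], [C → . L L C], [C → . L], [C → .], [E → . L E], [E → .], [L → . a E A] }  — shift, 2 reduces
  I1: { [C → ) .] }  — reduce
  I2: { [A' → A .] }  — accept
  I3: { [A → C .] }  — reduce
  I4: { [A → E . C L], [C → . )], [C → . L L C], [C → . L], [C → .], [L → . a E A] }  — shift, reduce
  I5: { [C → L . L C], [C → L .], [E → . L E], [E → .], [E → L . E], [L → . a E A] }  — shift, 2 reduces
  I6: { [E → . L E], [E → .], [L → . a E A], [L → a . E A] }  — shift, reduce
  I7: { [A → . C], [A → . E C L], [C → . )], [C → . L L C], [C → . L], [C → .], [E → . L E], [E → .], [L → . a E A], [L → a E . A] }  — shift, 2 reduces
  I8: { [E → . L E], [E → .], [E → L . E], [L → . a E A] }  — shift, reduce
  I9: { [E → L E .] }  — reduce
  I10: { [L → a E A .] }  — reduce
  I11: { [C → . )], [C → . L L C], [C → . L], [C → .], [C → L L . C], [E → . L E], [E → .], [E → L . E], [L → . a E A] }  — shift, 2 reduces
  I12: { [C → L L C .] }  — reduce
  I13: { [A → E C . L], [L → . a E A] }  — shift
  I14: { [C → L . L C], [C → L .], [L → . a E A] }  — shift, reduce
  I15: { [C → . )], [C → . L L C], [C → . L], [C → .], [C → L L . C], [L → . a E A] }  — shift, reduce
  I16: { [A → E C L .] }  — reduce

I0 contains complete items [C → .], [E → .] — reduce-reduce conflict.
I5 contains complete items [C → L .], [E → .] — reduce-reduce conflict.
I7 contains complete items [C → .], [E → .] — reduce-reduce conflict.
I11 contains complete items [C → .], [E → .] — reduce-reduce conflict.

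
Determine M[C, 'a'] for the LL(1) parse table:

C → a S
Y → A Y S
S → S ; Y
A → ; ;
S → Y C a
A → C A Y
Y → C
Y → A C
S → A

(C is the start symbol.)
C → a S

To find M[C, 'a'], we find productions for C where 'a' is in the predict set (PREDICT(N → α) = (FIRST(α) \ {ε}) ∪ (FOLLOW(N) if α ⇒* ε)).

C → a S: PREDICT = { 'a' }
  'a' is in predict set, so this production goes in M[C, 'a']

M[C, 'a'] = C → a S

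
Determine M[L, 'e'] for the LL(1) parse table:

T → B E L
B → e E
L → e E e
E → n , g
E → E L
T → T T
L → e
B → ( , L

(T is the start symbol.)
L → e E e, L → e

To find M[L, 'e'], we find productions for L where 'e' is in the predict set (PREDICT(N → α) = (FIRST(α) \ {ε}) ∪ (FOLLOW(N) if α ⇒* ε)).

L → e E e: PREDICT = { 'e' }
  'e' is in predict set, so this production goes in M[L, 'e']
L → e: PREDICT = { 'e' }
  'e' is in predict set, so this production goes in M[L, 'e']

M[L, 'e'] = L → e E e, L → e  (a multiply-defined cell — the grammar is not LL(1))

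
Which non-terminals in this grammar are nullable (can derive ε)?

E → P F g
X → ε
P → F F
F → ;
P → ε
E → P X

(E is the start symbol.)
{ 'E', 'P', 'X' }

A non-terminal is nullable if it can derive ε (the empty string): either it has an ε-production, or it has a production whose right-hand side consists entirely of nullable non-terminals.

ε-productions: X → ε, P → ε
So X, P are immediately nullable.
E → P X: every symbol on the right is nullable, so E is nullable too.
No further non-terminal can be added: every production for the remaining non-terminals contains a terminal or a non-nullable non-terminal.
Nullable = { 'E', 'P', 'X' }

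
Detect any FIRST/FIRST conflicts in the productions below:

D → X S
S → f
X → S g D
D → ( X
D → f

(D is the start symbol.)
A FIRST/FIRST conflict occurs when two productions N → α and N → β for the same non-terminal have FIRST(α) ∩ FIRST(β) ≠ ∅ (with ε ∈ FIRST of a nullable right-hand side, so two nullable alternatives also conflict).

FIRST sets of the non-terminals at (or reachable through a nullable prefix from) the front of some alternative:
  FIRST(X) = { 'f' }

Productions for D:
  D → X S: FIRST = { 'f' }
  D → ( X: FIRST = { '(' }
  D → f: FIRST = { 'f' }
S, X have only one production, so no FIRST/FIRST conflict is possible there.

Conflict for D: D → X S and D → f
  Overlap: { 'f' }

Answer: Yes. D → X S / D → f on { 'f' }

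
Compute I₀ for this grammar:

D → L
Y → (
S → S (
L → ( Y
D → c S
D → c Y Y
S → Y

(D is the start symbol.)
{ [D → . L], [D → . c S], [D → . c Y Y], [D' → . D], [L → . ( Y] }

First, augment the grammar with D' → D
I₀ = CLOSURE({ [D' → . D] }):
  [D' → . D] has the dot before D: add [D → . L], [D → . c S], [D → . c Y Y]
  [D → . L] has the dot before L: add [L → . ( Y]
No further items can be added.

I₀ = { [D → . L], [D → . c S], [D → . c Y Y], [D' → . D], [L → . ( Y] }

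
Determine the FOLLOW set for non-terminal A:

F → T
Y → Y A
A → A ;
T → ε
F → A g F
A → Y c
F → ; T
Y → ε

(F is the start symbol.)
In Y → Y A: A is at the end, add FOLLOW(Y)
In A → A ;: A is followed by ';', add FIRST(';') \ {ε} = { ';' }
In F → A g F: A is followed by g F, add FIRST(g F) \ {ε} = { 'g' }

The FOLLOW sets referred to above (computed the same way, to a fixed point):
  FOLLOW(Y) = { 'c' }

Taking the union: FOLLOW(A) = { ';', 'c', 'g' }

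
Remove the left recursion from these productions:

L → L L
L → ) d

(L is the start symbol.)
L → ) d L'
L' → L L'
L' → ε

L is directly left-recursive. The standard transformation for
  A → A α₁ | ... | A α_m | β₁ | ... | β_n
is
  A  → β₁ A' | ... | β_n A'
  A' → α₁ A' | ... | α_m A' | ε

L → ) d becomes L → ) d L'
L → L L becomes L' → L L'
Add L' → ε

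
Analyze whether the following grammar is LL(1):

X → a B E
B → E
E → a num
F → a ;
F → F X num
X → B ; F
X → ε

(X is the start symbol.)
No. Predict set conflict for X: { 'a' }

A grammar is LL(1) if for each non-terminal N with multiple productions, the predict sets of those productions are pairwise disjoint, where PREDICT(N → α) = (FIRST(α) \ {ε}) ∪ (FOLLOW(N) if α ⇒* ε).

Relevant sets:
  FIRST(B) = { 'a' }
  FIRST(F) = { 'a' }
  FOLLOW(X) = { $, 'num' }

For X:
  PREDICT(X → a B E) = { 'a' }
  PREDICT(X → B ';' F) = { 'a' }
  PREDICT(X → ε) = { $, 'num' }
For F:
  PREDICT(F → a ';') = { 'a' }
  PREDICT(F → F X num) = { 'a' }
B, E have a single production, so nothing to check there.

Conflict found: Predict set conflict for X: { 'a' }
The grammar is NOT LL(1).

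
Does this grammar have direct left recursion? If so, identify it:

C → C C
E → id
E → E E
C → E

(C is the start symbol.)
Yes, C, E are left-recursive

C → C C: LEFT RECURSIVE (starts with C)
E → id: starts with id
E → E E: LEFT RECURSIVE (starts with E)
C → E: starts with E

The grammar has direct left recursion on: C, E.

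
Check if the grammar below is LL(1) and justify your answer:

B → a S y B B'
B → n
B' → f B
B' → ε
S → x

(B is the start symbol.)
A grammar is LL(1) if for each non-terminal N with multiple productions, the predict sets of those productions are pairwise disjoint, where PREDICT(N → α) = (FIRST(α) \ {ε}) ∪ (FOLLOW(N) if α ⇒* ε).

Relevant sets:
  FOLLOW(B') = { $, 'f' }

For B:
  PREDICT(B → a S y B B') = { 'a' }
  PREDICT(B → n) = { 'n' }
For B':
  PREDICT(B' → f B) = { 'f' }
  PREDICT(B' → ε) = { $, 'f' }
S has a single production, so nothing to check there.

Conflict found: Predict set conflict for B': { 'f' }
The grammar is NOT LL(1).

Answer: No. Predict set conflict for B': { 'f' }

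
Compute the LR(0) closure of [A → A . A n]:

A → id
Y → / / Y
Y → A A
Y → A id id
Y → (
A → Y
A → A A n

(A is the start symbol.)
To compute CLOSURE, for each item [A → α.Bβ] where B is a non-terminal, add [B → .γ] for all productions B → γ; repeat for the newly added items until nothing changes.

Start with: [A → A . A n]
  [A → A . A n] has the dot before A: add [A → . id], [A → . Y], [A → . A A n]
  [A → . Y] has the dot before Y: add [Y → . / / Y], [Y → . A A], [Y → . A id id], [Y → . (]
No further items can be added.

CLOSURE = { [A → . A A n], [A → . Y], [A → . id], [A → A . A n], [Y → . (], [Y → . / / Y], [Y → . A A], [Y → . A id id] }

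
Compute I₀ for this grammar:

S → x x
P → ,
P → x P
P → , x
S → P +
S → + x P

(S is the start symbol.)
First, augment the grammar with S' → S
I₀ = CLOSURE({ [S' → . S] }):
  [S' → . S] has the dot before S: add [S → . x x], [S → . P +], [S → . + x P]
  [S → . P +] has the dot before P: add [P → . ,], [P → . x P], [P → . , x]
No further items can be added.

I₀ = { [P → . , x], [P → . ,], [P → . x P], [S → . + x P], [S → . P +], [S → . x x], [S' → . S] }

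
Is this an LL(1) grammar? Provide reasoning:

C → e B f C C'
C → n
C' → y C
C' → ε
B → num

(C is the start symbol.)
No. Predict set conflict for C': { 'y' }

Relevant sets:
  FOLLOW(C') = { $, 'y' }

For C:
  PREDICT(C → e B f C C') = { 'e' }
  PREDICT(C → n) = { 'n' }
For C':
  PREDICT(C' → y C) = { 'y' }
  PREDICT(C' → ε) = { $, 'y' }
B has a single production, so nothing to check there.

Conflict found: Predict set conflict for C': { 'y' }
The grammar is NOT LL(1).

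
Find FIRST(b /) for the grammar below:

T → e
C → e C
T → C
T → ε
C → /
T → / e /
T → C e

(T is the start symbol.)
To compute FIRST(b /), process the symbols left to right:
Symbol b is a terminal. Add 'b' and stop.
FIRST(b /) = { 'b' }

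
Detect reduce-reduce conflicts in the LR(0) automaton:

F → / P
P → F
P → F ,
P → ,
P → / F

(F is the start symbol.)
Augment with F' → F and build the canonical LR(0) collection (I0 = CLOSURE({[F' → . F]}), then GOTO on every symbol after a dot until no new states appear). It has 9 states:
  I0: { [F → . / P], [F' → . F] }  — shift
  I1: { [F → . / P], [F → / . P], [P → . ,], [P → . / F], [P → . F ,], [P → . F] }  — shift
  I2: { [F' → F .] }  — accept
  I3: { [P → , .] }  — reduce
  I4: { [F → . / P], [F → / . P], [P → . ,], [P → . / F], [P → . F ,], [P → . F], [P → / . F] }  — shift
  I5: { [P → F . ,], [P → F .] }  — shift, reduce
  I6: { [F → / P .] }  — reduce
  I7: { [P → F , .] }  — reduce
  I8: { [P → / F .], [P → F . ,], [P → F .] }  — shift, 2 reduces

I8 contains complete items [P → / F .], [P → F .] — reduce-reduce conflict.

Answer: Yes — I8: [P → / F .] vs [P → F .]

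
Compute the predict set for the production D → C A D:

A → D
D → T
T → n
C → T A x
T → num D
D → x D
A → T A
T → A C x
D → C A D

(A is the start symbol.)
PREDICT(D → C A D) = (FIRST(RHS) \ {ε}) ∪ (FOLLOW(D) if ε ∈ FIRST(RHS), i.e. RHS ⇒* ε)
FIRST(C) = { 'n', 'num', 'x' }
FIRST(C A D) = { 'n', 'num', 'x' }
ε ∉ FIRST(C A D), so FOLLOW(D) is not added.
PREDICT(D → C A D) = { 'n', 'num', 'x' }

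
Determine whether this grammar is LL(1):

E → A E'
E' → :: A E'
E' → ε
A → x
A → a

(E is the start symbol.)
A grammar is LL(1) if for each non-terminal N with multiple productions, the predict sets of those productions are pairwise disjoint, where PREDICT(N → α) = (FIRST(α) \ {ε}) ∪ (FOLLOW(N) if α ⇒* ε).

Relevant sets:
  FOLLOW(E') = { $ }

For E':
  PREDICT(E' → :: A E') = { '::' }
  PREDICT(E' → ε) = { $ }
For A:
  PREDICT(A → x) = { 'x' }
  PREDICT(A → a) = { 'a' }
E has a single production, so nothing to check there.

All predict sets are disjoint. The grammar IS LL(1).

Answer: Yes, the grammar is LL(1).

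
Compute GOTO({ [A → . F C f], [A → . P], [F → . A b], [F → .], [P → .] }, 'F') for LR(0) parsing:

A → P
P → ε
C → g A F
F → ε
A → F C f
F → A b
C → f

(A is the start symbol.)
{ [A → F . C f], [C → . f], [C → . g A F] }

GOTO(I, 'F') = CLOSURE({ [A → αX.β] : [A → α.Xβ] ∈ I, X = 'F' })

Items with dot before 'F', with the dot advanced:
  [A → . F C f] → [A → F . C f]
Closure of the advanced items:
  [A → F . C f] has the dot before C: add [C → . g A F], [C → . f]

GOTO = { [A → F . C f], [C → . f], [C → . g A F] }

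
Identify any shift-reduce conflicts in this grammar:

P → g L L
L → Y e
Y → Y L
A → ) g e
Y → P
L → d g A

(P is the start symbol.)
A shift-reduce conflict occurs when an LR(0) state has both:
  - a complete (reduce) item [A → α .] (dot at the end), and
  - a shift item [B → β . c γ] (dot before a terminal).

Augment with P' → P and build the canonical LR(0) collection (I0 = CLOSURE({[P' → . P]}), then GOTO on every symbol after a dot until no new states appear). It has 15 states:
  I0: { [P → . g L L], [P' → . P] }  — shift
  I1: { [P' → P .] }  — accept
  I2: { [L → . Y e], [L → . d g A], [P → . g L L], [P → g . L L], [Y → . P], [Y → . Y L] }  — shift
  I3: { [L → . Y e], [L → . d g A], [P → . g L L], [P → g L . L], [Y → . P], [Y → . Y L] }  — shift
  I4: { [Y → P .] }  — reduce
  I5: { [L → . Y e], [L → . d g A], [L → Y . e], [P → . g L L], [Y → . P], [Y → . Y L], [Y → Y . L] }  — shift
  I6: { [L → d . g A] }  — shift
  I7: { [A → . ) g e], [L → d g . A] }  — shift
  I8: { [A → ) . g e] }  — shift
  I9: { [L → d g A .] }  — reduce
  I10: { [A → ) g . e] }  — shift
  I11: { [A → ) g e .] }  — reduce
  I12: { [Y → Y L .] }  — reduce
  I13: { [L → Y e .] }  — reduce
  I14: { [P → g L L .] }  — reduce

No state contains both a complete item and a shift item.

Answer: No shift-reduce conflicts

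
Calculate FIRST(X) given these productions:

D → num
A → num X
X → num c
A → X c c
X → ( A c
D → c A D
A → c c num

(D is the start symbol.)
To compute FIRST(X), examine every production with X on the left-hand side, reading each right-hand side left to right until a non-nullable symbol is reached.

From X → num c:
  - num is a terminal: add 'num' and stop
From X → ( A c:
  - '(' is a terminal: add '(' and stop

Collecting: FIRST(X) = { '(', 'num' }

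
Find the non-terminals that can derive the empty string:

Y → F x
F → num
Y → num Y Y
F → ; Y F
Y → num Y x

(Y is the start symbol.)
There are no ε-productions, so no non-terminal can derive ε.
No non-terminals are nullable.

Answer: None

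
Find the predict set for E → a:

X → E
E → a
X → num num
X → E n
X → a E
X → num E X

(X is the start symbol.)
PREDICT(E → a) = (FIRST(RHS) \ {ε}) ∪ (FOLLOW(E) if ε ∈ FIRST(RHS), i.e. RHS ⇒* ε)
FIRST(a) = { 'a' }
ε ∉ FIRST(a), so FOLLOW(E) is not added.
PREDICT(E → a) = { 'a' }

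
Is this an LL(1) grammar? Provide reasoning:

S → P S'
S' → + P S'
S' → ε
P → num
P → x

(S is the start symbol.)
A grammar is LL(1) if for each non-terminal N with multiple productions, the predict sets of those productions are pairwise disjoint, where PREDICT(N → α) = (FIRST(α) \ {ε}) ∪ (FOLLOW(N) if α ⇒* ε).

Relevant sets:
  FOLLOW(S') = { $ }

For S':
  PREDICT(S' → '+' P S') = { '+' }
  PREDICT(S' → ε) = { $ }
For P:
  PREDICT(P → num) = { 'num' }
  PREDICT(P → x) = { 'x' }
S has a single production, so nothing to check there.

All predict sets are disjoint. The grammar IS LL(1).

Answer: Yes, the grammar is LL(1).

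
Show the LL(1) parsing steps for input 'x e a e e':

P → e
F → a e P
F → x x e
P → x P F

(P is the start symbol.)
LL(1) parsing maintains a stack (initially the start symbol over $) and the input. At each step: if the stack top is a terminal, match it against the current input token; if it is a non-terminal N, replace it with the RHS of M[N, lookahead] (the unique production whose predict set contains the lookahead).

Stack is shown with the top on the left.

Stack    Input        Action
----------------------------
P $      x e a e e $  output P → x P F
x P F $  x e a e e $  match 'x'
P F $    e a e e $    output P → e
e F $    e a e e $    match 'e'
F $      a e e $      output F → a e P
a e P $  a e e $      match 'a'
e P $    e e $        match 'e'
P $      e $          output P → e
e $      e $          match 'e'
$        $            accept

The string is accepted.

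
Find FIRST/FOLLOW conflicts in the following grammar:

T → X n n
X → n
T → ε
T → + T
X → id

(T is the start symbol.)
A FIRST/FOLLOW conflict occurs when a non-terminal N has a nullable alternative N → β (β ⇒* ε) and another alternative N → α with FIRST(α) ∩ FOLLOW(N) ≠ ∅: on such a lookahead the parser cannot decide between expanding α and letting N vanish via β.

Nullable non-terminals: T.
FIRST sets used below: FIRST(X) = { 'id', 'n' }

T: nullable alternative(s) T → ε; FOLLOW(T) = { $ }
  T → X n n: FIRST \ {ε} = { 'id', 'n' } — disjoint from FOLLOW(T)
  T → ε: FIRST \ {ε} = { } — this is the only nullable alternative, skip
  T → + T: FIRST \ {ε} = { '+' } — disjoint from FOLLOW(T)

X has no nullable alternative, so no FIRST/FOLLOW check is needed there.

No FIRST/FOLLOW conflicts found.

Answer: No FIRST/FOLLOW conflicts.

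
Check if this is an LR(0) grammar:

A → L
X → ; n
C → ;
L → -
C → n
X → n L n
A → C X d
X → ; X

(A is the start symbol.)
Augment with A' → A and build the canonical LR(0) collection (I0 = CLOSURE({[A' → . A]}), then GOTO on every symbol after a dot until no new states appear). It has 15 states:
  I0: { [A → . C X d], [A → . L], [A' → . A], [C → . ;], [C → . n], [L → . -] }  — shift
  I1: { [L → - .] }  — reduce
  I2: { [C → ; .] }  — reduce
  I3: { [A' → A .] }  — accept
  I4: { [A → C . X d], [X → . ; X], [X → . ; n], [X → . n L n] }  — shift
  I5: { [A → L .] }  — reduce
  I6: { [C → n .] }  — reduce
  I7: { [X → . ; X], [X → . ; n], [X → . n L n], [X → ; . X], [X → ; . n] }  — shift
  I8: { [A → C X . d] }  — shift
  I9: { [L → . -], [X → n . L n] }  — shift
  I10: { [X → n L . n] }  — shift
  I11: { [X → n L n .] }  — reduce
  I12: { [A → C X d .] }  — reduce
  I13: { [X → ; X .] }  — reduce
  I14: { [L → . -], [X → ; n .], [X → n . L n] }  — shift, reduce

Conflict in state I14:
  Shift-reduce conflict between [X → ; n .] and [L → . -]
So the grammar is NOT LR(0).

Answer: No. Shift-reduce conflict between [X → ; n .] and [L → . -]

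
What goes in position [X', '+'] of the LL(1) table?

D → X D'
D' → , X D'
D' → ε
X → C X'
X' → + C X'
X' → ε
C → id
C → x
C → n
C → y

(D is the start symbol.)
To find M[X', '+'], we find productions for X' where '+' is in the predict set (PREDICT(N → α) = (FIRST(α) \ {ε}) ∪ (FOLLOW(N) if α ⇒* ε)).

Relevant sets:
  FOLLOW(X') = { $, ',' }

X' → + C X': PREDICT = { '+' }
  '+' is in predict set, so this production goes in M[X', '+']
X' → ε: PREDICT = { $, ',' }

M[X', '+'] = X' → + C X'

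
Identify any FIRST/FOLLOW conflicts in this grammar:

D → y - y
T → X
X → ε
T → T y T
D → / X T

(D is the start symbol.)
A FIRST/FOLLOW conflict occurs when a non-terminal N has a nullable alternative N → β (β ⇒* ε) and another alternative N → α with FIRST(α) ∩ FOLLOW(N) ≠ ∅: on such a lookahead the parser cannot decide between expanding α and letting N vanish via β.

Nullable non-terminals: T, X.
FIRST sets used below: FIRST(X) = { ε }, FIRST(T) = { 'y', ε }

T: nullable alternative(s) T → X; FOLLOW(T) = { $, 'y' }
  T → X: FIRST \ {ε} = { } — this is the only nullable alternative, skip
  T → T y T: FIRST \ {ε} = { 'y' } — overlaps FOLLOW(T) on { 'y' }: CONFLICT
X has a nullable alternative but only one production, so nothing to check.

D has no nullable alternative, so no FIRST/FOLLOW check is needed there.

So the grammar has 1 FIRST/FOLLOW conflict (marked CONFLICT above).

Answer: Yes. T → T y T with FOLLOW(T) on { 'y' }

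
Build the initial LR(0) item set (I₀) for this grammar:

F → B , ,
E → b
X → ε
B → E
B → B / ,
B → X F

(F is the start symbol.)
First, augment the grammar with F' → F
I₀ = CLOSURE({ [F' → . F] }):
  [F' → . F] has the dot before F: add [F → . B , ,]
  [F → . B , ,] has the dot before B: add [B → . E], [B → . B / ,], [B → . X F]
  [B → . E] has the dot before E: add [E → . b]
  [B → . X F] has the dot before X: add [X → .]
No further items can be added.

I₀ = { [B → . B / ,], [B → . E], [B → . X F], [E → . b], [F → . B , ,], [F' → . F], [X → .] }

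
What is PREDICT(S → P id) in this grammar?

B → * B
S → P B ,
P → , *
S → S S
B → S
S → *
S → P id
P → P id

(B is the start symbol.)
{ ',' }

PREDICT(S → P id) = (FIRST(RHS) \ {ε}) ∪ (FOLLOW(S) if ε ∈ FIRST(RHS), i.e. RHS ⇒* ε)
FIRST(P) = { ',' }
FIRST(P id) = { ',' }
ε ∉ FIRST(P id), so FOLLOW(S) is not added.
PREDICT(S → P id) = { ',' }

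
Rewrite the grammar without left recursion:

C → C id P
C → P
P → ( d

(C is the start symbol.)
C → P C'
C' → id P C'
C' → ε
P → ( d

C is directly left-recursive. The standard transformation for
  A → A α₁ | ... | A α_m | β₁ | ... | β_n
is
  A  → β₁ A' | ... | β_n A'
  A' → α₁ A' | ... | α_m A' | ε

C → P becomes C → P C'
C → C id P becomes C' → id P C'
Add C' → ε

Productions for other non-terminals are unchanged:
  P → ( d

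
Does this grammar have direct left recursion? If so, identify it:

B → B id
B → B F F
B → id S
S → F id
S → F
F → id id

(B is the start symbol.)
Yes, B is left-recursive

Direct left recursion occurs when N → N α for some non-terminal N (the right-hand side begins with the left-hand side itself).

B → B id: LEFT RECURSIVE (starts with B)
B → B F F: LEFT RECURSIVE (starts with B)
B → id S: starts with id
S → F id: starts with F
S → F: starts with F
F → id id: starts with id

The grammar has direct left recursion on: B.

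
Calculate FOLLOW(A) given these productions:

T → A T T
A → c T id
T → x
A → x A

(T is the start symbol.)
{ 'c', 'x' }

In T → A T T: A is followed by T T, add FIRST(T T) \ {ε} = { 'c', 'x' }
In A → x A: A is at the end; this adds FOLLOW(A) to itself — nothing new

Taking the union: FOLLOW(A) = { 'c', 'x' }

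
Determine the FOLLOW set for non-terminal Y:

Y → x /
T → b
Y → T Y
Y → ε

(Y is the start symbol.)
To compute FOLLOW(Y), find every occurrence of Y on a right-hand side N → α Y β: add FIRST(β) \ {ε}, and if β is empty or nullable also add FOLLOW(N). Iterate to a fixed point.

Y is the start symbol, so $ ∈ FOLLOW(Y).
In Y → T Y: Y is at the end; this adds FOLLOW(Y) to itself — nothing new

Taking the union: FOLLOW(Y) = { $ }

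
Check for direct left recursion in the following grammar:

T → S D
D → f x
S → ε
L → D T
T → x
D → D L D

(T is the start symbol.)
T → S D: starts with S
D → f x: starts with f
S → ε: starts with ε
L → D T: starts with D
T → x: starts with x
D → D L D: LEFT RECURSIVE (starts with D)

The grammar has direct left recursion on: D.

Answer: Yes, D is left-recursive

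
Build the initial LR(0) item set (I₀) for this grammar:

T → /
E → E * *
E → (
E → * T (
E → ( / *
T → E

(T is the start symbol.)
First, augment the grammar with T' → T
I₀ = CLOSURE({ [T' → . T] }):
  [T' → . T] has the dot before T: add [T → . /], [T → . E]
  [T → . E] has the dot before E: add [E → . E * *], [E → . (], [E → . * T (], [E → . ( / *]
No further items can be added.

I₀ = { [E → . ( / *], [E → . (], [E → . * T (], [E → . E * *], [T → . /], [T → . E], [T' → . T] }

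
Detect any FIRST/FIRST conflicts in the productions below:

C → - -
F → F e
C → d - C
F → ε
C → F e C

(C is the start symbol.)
A FIRST/FIRST conflict occurs when two productions N → α and N → β for the same non-terminal have FIRST(α) ∩ FIRST(β) ≠ ∅ (with ε ∈ FIRST of a nullable right-hand side, so two nullable alternatives also conflict).

FIRST sets of the non-terminals at (or reachable through a nullable prefix from) the front of some alternative:
  FIRST(F) = { 'e', ε }

Productions for C:
  C → - -: FIRST = { '-' }
  C → d - C: FIRST = { 'd' }
  C → F e C: FIRST = { 'e' }
Productions for F:
  F → F e: FIRST = { 'e' }
  F → ε: FIRST = { ε }

All alternatives of each non-terminal have pairwise disjoint FIRST sets.

Answer: No FIRST/FIRST conflicts.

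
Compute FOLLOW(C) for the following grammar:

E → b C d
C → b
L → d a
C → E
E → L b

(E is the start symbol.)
To compute FOLLOW(C), find every occurrence of C on a right-hand side N → α C β: add FIRST(β) \ {ε}, and if β is empty or nullable also add FOLLOW(N). Iterate to a fixed point.

In E → b C d: C is followed by d, add FIRST(d) \ {ε} = { 'd' }

Taking the union: FOLLOW(C) = { 'd' }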